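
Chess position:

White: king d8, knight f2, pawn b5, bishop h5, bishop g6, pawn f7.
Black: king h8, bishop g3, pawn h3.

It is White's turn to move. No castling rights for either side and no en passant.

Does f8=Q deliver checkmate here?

yes

After f8=Q: black king on h8; in check: yes, from the white queen on f8.
King squares — g7: attacked by Qf8; h7: attacked by Bg6; g8: attacked by Qf8.
Black has no legal moves → checkmate.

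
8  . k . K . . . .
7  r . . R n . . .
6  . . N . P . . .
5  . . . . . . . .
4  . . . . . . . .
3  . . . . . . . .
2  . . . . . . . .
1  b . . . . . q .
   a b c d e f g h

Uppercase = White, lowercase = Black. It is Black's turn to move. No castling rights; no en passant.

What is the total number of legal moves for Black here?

2

Black to move; king on b8.
In check: yes, from the white knight on c6.
Legal moves: Ka8, Nxc6+.
Count: 2.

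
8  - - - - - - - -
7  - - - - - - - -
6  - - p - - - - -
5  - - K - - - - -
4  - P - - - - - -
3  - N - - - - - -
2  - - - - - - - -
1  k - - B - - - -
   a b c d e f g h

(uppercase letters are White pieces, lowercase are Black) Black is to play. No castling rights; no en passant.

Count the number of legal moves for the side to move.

3

Black to move; king on a1.
In check: yes, from the white knight on b3.
Legal moves: Kb2, Ka2, Kb1.
Count: 3.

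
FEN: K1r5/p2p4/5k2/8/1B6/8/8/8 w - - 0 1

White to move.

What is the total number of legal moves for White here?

2

White to move; king on a8.
In check: yes, from the black rook on c8.
Legal moves: Kb7, Kxa7.
Count: 2.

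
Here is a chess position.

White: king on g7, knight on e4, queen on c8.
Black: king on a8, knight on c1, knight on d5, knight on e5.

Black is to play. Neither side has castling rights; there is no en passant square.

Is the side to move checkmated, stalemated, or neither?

Black to move; black king on a8.
In check: yes, from the white queen on c8.
Legal moves for Black: Ka7.
Black is in check but has 1 legal move → neither.

neither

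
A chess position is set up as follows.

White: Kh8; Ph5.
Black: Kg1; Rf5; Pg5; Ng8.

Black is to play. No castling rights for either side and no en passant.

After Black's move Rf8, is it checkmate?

no

After Rf8: white king on h8; in check: no.
White is not in check, so this cannot be checkmate.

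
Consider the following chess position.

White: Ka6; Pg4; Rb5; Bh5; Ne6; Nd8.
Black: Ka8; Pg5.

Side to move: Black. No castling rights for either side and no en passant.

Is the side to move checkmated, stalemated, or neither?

stalemate

Black to move; black king on a8.
In check: no.
King squares — a7: attacked by Ka6; b7: attacked by Rb5; b8: attacked by Rb5.
Legal moves for Black: none.
Not in check and no legal moves → stalemate.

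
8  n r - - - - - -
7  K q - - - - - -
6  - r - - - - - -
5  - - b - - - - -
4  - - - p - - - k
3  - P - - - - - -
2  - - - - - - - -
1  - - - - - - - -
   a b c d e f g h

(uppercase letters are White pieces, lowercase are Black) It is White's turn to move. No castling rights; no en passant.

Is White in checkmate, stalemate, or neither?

White to move; white king on a7.
In check: yes, from the black queen on b7.
King squares — a6: attacked by Rb6; b6: attacked by Bc5; b7: attacked by Rb6; a8: attacked by Qb7; b8: attacked by Qb7.
Legal moves for White: none.
In check with no legal moves → checkmate.

checkmate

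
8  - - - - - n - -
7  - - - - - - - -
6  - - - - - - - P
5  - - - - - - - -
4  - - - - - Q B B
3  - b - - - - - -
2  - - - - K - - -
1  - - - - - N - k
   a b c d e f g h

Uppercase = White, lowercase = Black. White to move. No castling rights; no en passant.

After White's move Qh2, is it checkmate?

yes

After Qh2: black king on h1; in check: yes, from the white queen on h2.
King squares — g1: attacked by Qh2; g2: attacked by Qh2; h2: attacked by Nf1.
Black has no legal moves → checkmate.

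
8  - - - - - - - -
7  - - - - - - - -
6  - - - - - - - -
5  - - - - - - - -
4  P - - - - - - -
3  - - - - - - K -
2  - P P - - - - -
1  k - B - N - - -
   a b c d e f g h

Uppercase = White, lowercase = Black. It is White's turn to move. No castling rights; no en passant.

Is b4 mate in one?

After b4: black king on a1; in check: no.
Black is not in check, so this cannot be checkmate.

no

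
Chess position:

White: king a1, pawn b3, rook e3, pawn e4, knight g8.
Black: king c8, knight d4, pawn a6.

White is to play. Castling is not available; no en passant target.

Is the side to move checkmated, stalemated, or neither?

neither

White to move; white king on a1.
In check: no.
Legal moves for White: Ne7+, Nh6, Nf6, Rh3, Rg3, Rf3, Rd3, Rc3+, Re2, Re1, Kb2, Ka2, Kb1, e5, b4.
White has 15 legal moves and is not in check → neither.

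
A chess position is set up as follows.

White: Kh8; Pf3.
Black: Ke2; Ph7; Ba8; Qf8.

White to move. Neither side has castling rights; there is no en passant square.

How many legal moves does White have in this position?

1

White to move; king on h8.
In check: yes, from the black queen on f8.
Legal moves: Kxh7.
Count: 1.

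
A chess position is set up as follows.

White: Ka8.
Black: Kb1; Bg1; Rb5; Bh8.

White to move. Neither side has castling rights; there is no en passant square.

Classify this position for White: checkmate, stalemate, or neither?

White to move; white king on a8.
In check: no.
King squares — a7: attacked by Bg1; b7: attacked by Rb5; b8: attacked by Rb5.
Legal moves for White: none.
Not in check and no legal moves → stalemate.

stalemate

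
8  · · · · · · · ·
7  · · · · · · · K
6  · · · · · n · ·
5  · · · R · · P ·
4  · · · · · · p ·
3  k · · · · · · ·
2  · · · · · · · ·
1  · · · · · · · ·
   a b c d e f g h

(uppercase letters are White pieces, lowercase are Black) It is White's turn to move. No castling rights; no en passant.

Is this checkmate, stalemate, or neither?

neither

White to move; white king on h7.
In check: yes, from the black knight on f6.
Legal moves for White: Kh8, Kg7, Kh6, Kg6, gxf6.
White is in check but has 5 legal moves → neither.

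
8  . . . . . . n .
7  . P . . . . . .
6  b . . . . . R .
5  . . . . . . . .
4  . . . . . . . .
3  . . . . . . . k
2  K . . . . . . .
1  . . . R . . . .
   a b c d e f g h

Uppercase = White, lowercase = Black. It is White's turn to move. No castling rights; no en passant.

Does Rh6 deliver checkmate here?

After Rh6: black king on h3; in check: yes, from the white rook on h6.
Black has 4 legal replies: Kg4, Kg3, Kg2, Nxh6.
In check but a legal move exists → not checkmate.

no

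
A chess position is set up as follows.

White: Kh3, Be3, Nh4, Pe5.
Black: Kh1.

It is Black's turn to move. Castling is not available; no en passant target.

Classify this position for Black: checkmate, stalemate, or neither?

stalemate

Black to move; black king on h1.
In check: no.
King squares — g1: attacked by Be3; g2: attacked by Kh3; h2: attacked by Kh3.
Legal moves for Black: none.
Not in check and no legal moves → stalemate.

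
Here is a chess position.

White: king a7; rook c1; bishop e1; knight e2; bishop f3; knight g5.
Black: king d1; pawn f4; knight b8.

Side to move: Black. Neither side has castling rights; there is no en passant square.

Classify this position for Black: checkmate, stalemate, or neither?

Black to move; black king on d1.
In check: yes, from the white rook on c1.
King squares — c1: attacked by Ne2; e1: attacked by Rc1; c2: attacked by Rc1; d2: attacked by Be1; e2: attacked by Bf3.
Legal moves for Black: none.
In check with no legal moves → checkmate.

checkmate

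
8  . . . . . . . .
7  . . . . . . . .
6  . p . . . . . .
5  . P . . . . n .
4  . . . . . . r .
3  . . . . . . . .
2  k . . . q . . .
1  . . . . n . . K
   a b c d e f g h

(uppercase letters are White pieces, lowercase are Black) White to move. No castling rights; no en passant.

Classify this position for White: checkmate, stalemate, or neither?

White to move; white king on h1.
In check: no.
King squares — g1: attacked by Rg4; g2: attacked by Ne1; h2: attacked by Qe2.
Legal moves for White: none.
Not in check and no legal moves → stalemate.

stalemate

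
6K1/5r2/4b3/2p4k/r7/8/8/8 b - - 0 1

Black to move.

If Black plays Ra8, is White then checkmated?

yes

After Ra8: white king on g8; in check: yes, from the black rook on a8.
King squares — f7: attacked by Be6; g7: attacked by Rf7; h7: attacked by Rf7; f8: attacked by Rf7; h8: attacked by Ra8.
White has no legal moves → checkmate.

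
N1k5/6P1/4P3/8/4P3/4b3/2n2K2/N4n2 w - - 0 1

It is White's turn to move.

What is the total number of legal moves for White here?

4

White to move; king on f2.
In check: yes, from the black bishop on e3.
Legal moves: Kf3, Kg2, Ke2, Kxf1.
Count: 4.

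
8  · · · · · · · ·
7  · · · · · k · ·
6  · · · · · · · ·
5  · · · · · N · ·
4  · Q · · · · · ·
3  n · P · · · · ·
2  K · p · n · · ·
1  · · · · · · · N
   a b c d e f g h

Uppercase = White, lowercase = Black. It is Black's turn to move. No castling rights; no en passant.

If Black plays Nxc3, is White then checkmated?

no

After Nxc3: white king on a2; in check: yes, from the black knight on c3.
White has 5 legal replies: Kb3, Kxa3, Kb2, Ka1, Qxc3.
In check but a legal move exists → not checkmate.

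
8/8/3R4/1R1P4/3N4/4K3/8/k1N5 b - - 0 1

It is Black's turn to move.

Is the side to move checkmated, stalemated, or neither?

stalemate

Black to move; black king on a1.
In check: no.
King squares — b1: attacked by Rb5; a2: attacked by Nc1; b2: attacked by Rb5.
Legal moves for Black: none.
Not in check and no legal moves → stalemate.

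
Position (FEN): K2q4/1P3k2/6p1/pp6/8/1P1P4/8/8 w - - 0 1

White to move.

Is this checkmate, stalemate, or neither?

White to move; white king on a8.
In check: yes, from the black queen on d8.
King squares — a7: available; b7: own pawn; b8: attacked by Qd8.
Legal moves for White: Ka7, b8=Q, b8=R, b8=B, b8=N.
White is in check but has 5 legal moves → neither.

neither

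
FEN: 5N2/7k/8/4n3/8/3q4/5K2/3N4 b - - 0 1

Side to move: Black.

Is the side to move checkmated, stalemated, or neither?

neither

Black to move; black king on h7.
In check: yes, from the white knight on f8.
Legal moves for Black: Kh8, Kg8, Kg7, Kh6.
Black is in check but has 4 legal moves → neither.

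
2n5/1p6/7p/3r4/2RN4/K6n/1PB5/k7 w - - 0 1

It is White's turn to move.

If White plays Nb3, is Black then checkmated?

yes

After Nb3: black king on a1; in check: yes, from the white knight on b3.
King squares — b1: attacked by Bc2; a2: attacked by Ka3; b2: attacked by Ka3.
Black has no legal moves → checkmate.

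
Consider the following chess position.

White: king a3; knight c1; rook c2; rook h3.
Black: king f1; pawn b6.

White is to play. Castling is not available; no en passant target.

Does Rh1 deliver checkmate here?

yes

After Rh1: black king on f1; in check: yes, from the white rook on h1.
King squares — e1: attacked by Rh1; g1: attacked by Rh1; e2: attacked by Nc1; f2: attacked by Rc2; g2: attacked by Rc2.
Black has no legal moves → checkmate.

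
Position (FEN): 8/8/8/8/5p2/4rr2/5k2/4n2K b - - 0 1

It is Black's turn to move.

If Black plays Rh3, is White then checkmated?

yes

After Rh3: white king on h1; in check: yes, from the black rook on h3.
King squares — g1: attacked by Kf2; g2: attacked by Ne1; h2: attacked by Rh3.
White has no legal moves → checkmate.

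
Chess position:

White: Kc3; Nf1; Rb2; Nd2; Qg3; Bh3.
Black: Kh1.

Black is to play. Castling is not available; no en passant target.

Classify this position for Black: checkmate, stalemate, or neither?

Black to move; black king on h1.
In check: no.
King squares — g1: attacked by Qg3; g2: attacked by Qg3; h2: attacked by Nf1.
Legal moves for Black: none.
Not in check and no legal moves → stalemate.

stalemate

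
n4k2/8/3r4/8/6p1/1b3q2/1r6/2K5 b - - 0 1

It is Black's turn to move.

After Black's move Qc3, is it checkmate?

yes

After Qc3: white king on c1; in check: yes, from the black queen on c3.
King squares — b1: attacked by Rb2; d1: attacked by Bb3; b2: attacked by Qc3; c2: attacked by Rb2; d2: attacked by Rb2.
White has no legal moves → checkmate.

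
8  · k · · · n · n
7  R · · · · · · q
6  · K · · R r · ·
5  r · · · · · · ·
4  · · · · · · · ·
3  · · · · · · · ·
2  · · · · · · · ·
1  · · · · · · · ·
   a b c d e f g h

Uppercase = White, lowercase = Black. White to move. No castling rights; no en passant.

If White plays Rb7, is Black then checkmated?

After Rb7: black king on b8; in check: yes, from the white rook on b7.
Black has 3 legal replies: Kc8, Ka8, Qxb7+.
In check but a legal move exists → not checkmate.

no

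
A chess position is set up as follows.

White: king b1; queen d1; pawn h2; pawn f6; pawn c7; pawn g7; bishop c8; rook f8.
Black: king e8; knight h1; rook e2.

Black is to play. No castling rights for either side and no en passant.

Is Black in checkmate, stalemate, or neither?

checkmate

Black to move; black king on e8.
In check: yes, from the white rook on f8.
King squares — d7: attacked by Qd1; e7: attacked by Pf6; f7: attacked by Rf8; d8: attacked by Qd1; f8: attacked by Pg7.
Legal moves for Black: none.
In check with no legal moves → checkmate.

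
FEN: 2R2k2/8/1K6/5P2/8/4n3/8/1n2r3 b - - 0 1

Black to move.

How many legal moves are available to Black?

3

Black to move; king on f8.
In check: yes, from the white rook on c8.
Legal moves: Kg7, Kf7, Ke7.
Count: 3.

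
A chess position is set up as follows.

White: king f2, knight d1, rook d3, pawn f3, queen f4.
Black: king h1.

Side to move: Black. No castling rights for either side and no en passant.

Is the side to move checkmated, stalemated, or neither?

Black to move; black king on h1.
In check: no.
King squares — g1: attacked by Kf2; g2: attacked by Kf2; h2: attacked by Qf4.
Legal moves for Black: none.
Not in check and no legal moves → stalemate.

stalemate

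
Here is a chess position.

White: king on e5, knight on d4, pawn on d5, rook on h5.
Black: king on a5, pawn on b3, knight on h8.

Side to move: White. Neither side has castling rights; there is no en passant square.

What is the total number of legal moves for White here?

White to move; king on e5.
In check: no.
Legal moves: Rxh8, Rh7, Rh6, Rg5, Rf5, Rh4, Rh3, Rh2, Rh1, Kf6, Ke6, Kd6, Kf5, Kf4, Ke4, Ne6, Nc6+, Nf5, Nb5, Nf3, Nxb3+, Ne2, Nc2, d6.
Count: 24.

24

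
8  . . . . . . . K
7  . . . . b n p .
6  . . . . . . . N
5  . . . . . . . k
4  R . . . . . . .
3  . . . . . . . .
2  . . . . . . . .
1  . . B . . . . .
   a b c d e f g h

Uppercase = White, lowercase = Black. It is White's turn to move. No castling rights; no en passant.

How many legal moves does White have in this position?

4

White to move; king on h8.
In check: yes, from the black knight on f7.
Legal moves: Kg8, Kh7, Kxg7, Nxf7.
Count: 4.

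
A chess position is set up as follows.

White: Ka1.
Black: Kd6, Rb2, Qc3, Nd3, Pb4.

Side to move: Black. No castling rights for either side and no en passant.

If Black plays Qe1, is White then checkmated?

yes

After Qe1: white king on a1; in check: yes, from the black queen on e1.
King squares — b1: attacked by Qe1; a2: attacked by Rb2; b2: attacked by Nd3.
White has no legal moves → checkmate.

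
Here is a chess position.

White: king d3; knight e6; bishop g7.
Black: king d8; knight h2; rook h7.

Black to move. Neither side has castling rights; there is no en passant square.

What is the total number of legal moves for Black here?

Black to move; king on d8.
In check: yes, from the white knight on e6.
Legal moves: Ke8, Kc8, Ke7, Kd7.
Count: 4.

4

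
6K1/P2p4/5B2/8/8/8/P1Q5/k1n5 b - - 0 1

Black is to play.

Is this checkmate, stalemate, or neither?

Black to move; black king on a1.
In check: yes, from the white bishop on f6.
King squares — b1: attacked by Qc2; a2: attacked by Qc2; b2: attacked by Qc2.
Legal moves for Black: none.
In check with no legal moves → checkmate.

checkmate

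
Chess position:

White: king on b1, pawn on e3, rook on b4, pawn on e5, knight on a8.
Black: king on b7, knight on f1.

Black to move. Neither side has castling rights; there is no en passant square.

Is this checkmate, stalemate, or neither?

Black to move; black king on b7.
In check: yes, from the white rook on b4.
Legal moves for Black: Kc8, Kxa8, Ka7, Kc6, Ka6.
Black is in check but has 5 legal moves → neither.

neither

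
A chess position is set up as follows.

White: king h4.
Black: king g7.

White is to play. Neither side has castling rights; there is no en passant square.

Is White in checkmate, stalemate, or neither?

neither

White to move; white king on h4.
In check: no.
Legal moves for White: Kh5, Kg5, Kg4, Kh3, Kg3.
White has 5 legal moves and is not in check → neither.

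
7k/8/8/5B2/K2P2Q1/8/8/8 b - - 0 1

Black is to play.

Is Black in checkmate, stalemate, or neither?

Black to move; black king on h8.
In check: no.
King squares — g7: attacked by Qg4; h7: attacked by Bf5; g8: attacked by Qg4.
Legal moves for Black: none.
Not in check and no legal moves → stalemate.

stalemate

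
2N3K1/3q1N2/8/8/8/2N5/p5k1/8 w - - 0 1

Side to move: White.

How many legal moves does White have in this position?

22

White to move; king on g8.
In check: no.
Legal moves: Kh8, Kf8, Kh7, Kg7, Ne7, Na7, Ncd6, Nb6, Nh8, Nd8, Nh6, Nfd6, Ng5, Ne5, Nd5, Nb5, Ne4, Na4, Ne2, Nxa2, Nd1, Nb1.
Count: 22.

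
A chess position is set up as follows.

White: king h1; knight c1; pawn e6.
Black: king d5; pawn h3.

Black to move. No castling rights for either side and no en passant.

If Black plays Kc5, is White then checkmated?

After Kc5: white king on h1; in check: no.
White is not in check, so this cannot be checkmate.

no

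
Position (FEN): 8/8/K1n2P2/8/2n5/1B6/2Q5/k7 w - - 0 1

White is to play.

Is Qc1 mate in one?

After Qc1: black king on a1; in check: yes, from the white queen on c1.
King squares — b1: attacked by Qc1; a2: attacked by Bb3; b2: attacked by Qc1.
Black has no legal moves → checkmate.

yes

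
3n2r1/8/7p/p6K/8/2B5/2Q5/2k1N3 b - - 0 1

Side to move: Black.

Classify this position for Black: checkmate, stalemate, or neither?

checkmate

Black to move; black king on c1.
In check: yes, from the white queen on c2.
King squares — b1: attacked by Qc2; d1: attacked by Qc2; b2: attacked by Qc2; c2: attacked by Ne1; d2: attacked by Qc2.
Legal moves for Black: none.
In check with no legal moves → checkmate.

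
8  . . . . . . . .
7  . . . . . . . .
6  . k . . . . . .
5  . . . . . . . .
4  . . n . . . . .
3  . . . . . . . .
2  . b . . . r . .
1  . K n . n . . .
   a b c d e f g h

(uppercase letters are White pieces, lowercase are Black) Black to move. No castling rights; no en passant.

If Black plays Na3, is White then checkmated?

After Na3: white king on b1; in check: yes, from the black knight on a3.
King squares — a1: attacked by Bb2; c1: attacked by Bb2; a2: attacked by Nc1; b2: attacked by Rf2; c2: attacked by Ne1.
White has no legal moves → checkmate.

yes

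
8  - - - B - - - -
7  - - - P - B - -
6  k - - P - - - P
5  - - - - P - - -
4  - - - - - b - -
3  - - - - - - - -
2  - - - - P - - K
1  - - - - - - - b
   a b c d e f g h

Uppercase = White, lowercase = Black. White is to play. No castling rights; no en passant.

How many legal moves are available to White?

3

White to move; king on h2.
In check: yes, from the black bishop on f4.
Legal moves: Kh3, Kxh1, Kg1.
Count: 3.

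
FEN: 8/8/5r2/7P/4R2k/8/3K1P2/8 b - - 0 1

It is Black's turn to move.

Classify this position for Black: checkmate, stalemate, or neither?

Black to move; black king on h4.
In check: yes, from the white rook on e4.
Legal moves for Black: Kxh5, Kg5, Kh3, Rf4.
Black is in check but has 4 legal moves → neither.

neither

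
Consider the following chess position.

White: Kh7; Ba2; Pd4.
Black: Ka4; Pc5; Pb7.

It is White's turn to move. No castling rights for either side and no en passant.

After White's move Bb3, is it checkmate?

After Bb3: black king on a4; in check: yes, from the white bishop on b3.
Black has 5 legal replies: Kb5, Ka5, Kb4, Kxb3, Ka3.
In check but a legal move exists → not checkmate.

no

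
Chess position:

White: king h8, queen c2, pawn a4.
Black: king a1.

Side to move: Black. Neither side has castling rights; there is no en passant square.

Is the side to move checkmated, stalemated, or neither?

Black to move; black king on a1.
In check: no.
King squares — b1: attacked by Qc2; a2: attacked by Qc2; b2: attacked by Qc2.
Legal moves for Black: none.
Not in check and no legal moves → stalemate.

stalemate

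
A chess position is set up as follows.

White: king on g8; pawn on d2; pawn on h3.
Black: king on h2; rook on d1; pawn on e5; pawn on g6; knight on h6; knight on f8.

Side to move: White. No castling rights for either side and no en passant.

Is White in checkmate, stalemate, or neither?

neither

White to move; white king on g8.
In check: yes, from the black knight on h6.
King squares — f7: attacked by Nh6; g7: available; h7: attacked by Nf8; f8: available; h8: available.
Legal moves for White: Kh8, Kxf8, Kg7.
White is in check but has 3 legal moves → neither.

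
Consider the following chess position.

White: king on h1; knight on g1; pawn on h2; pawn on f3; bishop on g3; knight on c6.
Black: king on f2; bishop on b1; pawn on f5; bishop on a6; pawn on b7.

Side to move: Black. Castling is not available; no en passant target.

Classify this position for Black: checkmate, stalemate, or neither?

Black to move; black king on f2.
In check: yes, from the white bishop on g3.
King squares — e1: attacked by Bg3; f1: available; g1: attacked by Kh1; e2: attacked by Ng1; g2: attacked by Kh1; e3: available; f3: attacked by Ng1; g3: attacked by Ph2.
Legal moves for Black: Ke3, Kf1.
Black is in check but has 2 legal moves → neither.

neither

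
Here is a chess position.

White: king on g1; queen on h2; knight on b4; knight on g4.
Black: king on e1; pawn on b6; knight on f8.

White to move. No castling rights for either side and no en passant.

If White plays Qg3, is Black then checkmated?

no

After Qg3: black king on e1; in check: yes, from the white queen on g3.
Black has 3 legal replies: Ke2, Kd2, Kd1.
In check but a legal move exists → not checkmate.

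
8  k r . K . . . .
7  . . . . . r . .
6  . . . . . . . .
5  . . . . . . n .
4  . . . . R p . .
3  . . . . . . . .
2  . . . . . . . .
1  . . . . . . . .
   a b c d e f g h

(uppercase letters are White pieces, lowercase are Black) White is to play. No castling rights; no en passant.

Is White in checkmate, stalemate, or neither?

White to move; white king on d8.
In check: yes, from the black rook on b8.
King squares — c7: attacked by Rf7; d7: attacked by Rf7; e7: attacked by Rf7; c8: attacked by Rb8; e8: attacked by Rb8.
Legal moves for White: none.
In check with no legal moves → checkmate.

checkmate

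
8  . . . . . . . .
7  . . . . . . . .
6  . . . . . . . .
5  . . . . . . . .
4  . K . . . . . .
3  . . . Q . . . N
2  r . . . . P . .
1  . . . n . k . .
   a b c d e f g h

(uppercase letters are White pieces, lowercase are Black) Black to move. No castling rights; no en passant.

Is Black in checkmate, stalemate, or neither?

Black to move; black king on f1.
In check: yes, from the white queen on d3.
King squares — e1: available; g1: attacked by Nh3; e2: attacked by Qd3; f2: attacked by Nh3; g2: available.
Legal moves for Black: Kg2, Ke1, Re2.
Black is in check but has 3 legal moves → neither.

neither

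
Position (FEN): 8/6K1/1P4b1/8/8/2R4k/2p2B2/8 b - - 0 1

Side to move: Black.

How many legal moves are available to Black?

4

Black to move; king on h3.
In check: yes, from the white rook on c3.
Legal moves: Kg4, Kh2, Kg2, Bd3.
Count: 4.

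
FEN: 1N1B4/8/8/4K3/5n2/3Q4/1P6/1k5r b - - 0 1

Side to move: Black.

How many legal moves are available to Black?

5

Black to move; king on b1.
In check: yes, from the white queen on d3.
Legal moves: Kxb2, Ka2, Kc1, Ka1, Nxd3+.
Count: 5.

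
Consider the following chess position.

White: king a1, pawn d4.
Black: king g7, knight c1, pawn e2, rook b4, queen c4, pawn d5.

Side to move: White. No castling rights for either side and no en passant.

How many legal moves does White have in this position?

White to move; king on a1.
In check: no.
Legal moves: none.
Count: 0.

0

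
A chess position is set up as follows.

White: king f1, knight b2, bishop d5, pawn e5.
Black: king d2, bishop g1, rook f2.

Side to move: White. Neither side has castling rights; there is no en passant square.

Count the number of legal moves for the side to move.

White to move; king on f1.
In check: yes, from the black rook on f2.
Legal moves: Kxg1.
Count: 1.

1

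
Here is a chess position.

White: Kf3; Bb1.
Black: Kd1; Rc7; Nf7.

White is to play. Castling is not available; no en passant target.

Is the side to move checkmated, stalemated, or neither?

neither

White to move; white king on f3.
In check: no.
Legal moves for White: Kg4, Kf4, Ke4, Kg3, Ke3, Kg2, Kf2, Bh7, Bg6, Bf5, Be4, Bd3, Bc2+, Ba2.
White has 14 legal moves and is not in check → neither.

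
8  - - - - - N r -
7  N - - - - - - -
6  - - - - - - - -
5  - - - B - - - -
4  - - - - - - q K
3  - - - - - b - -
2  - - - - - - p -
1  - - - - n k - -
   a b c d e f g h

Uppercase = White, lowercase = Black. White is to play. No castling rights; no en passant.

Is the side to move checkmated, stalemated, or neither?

checkmate

White to move; white king on h4.
In check: yes, from the black queen on g4.
King squares — g3: attacked by Qg4; h3: attacked by Qg4; g4: attacked by Bf3; g5: attacked by Qg4; h5: attacked by Qg4.
Legal moves for White: none.
In check with no legal moves → checkmate.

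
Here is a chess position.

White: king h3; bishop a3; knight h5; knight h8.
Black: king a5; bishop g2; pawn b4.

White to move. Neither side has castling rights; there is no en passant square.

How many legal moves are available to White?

White to move; king on h3.
In check: yes, from the black bishop on g2.
Legal moves: Kh4, Kg4, Kg3, Kh2, Kxg2.
Count: 5.

5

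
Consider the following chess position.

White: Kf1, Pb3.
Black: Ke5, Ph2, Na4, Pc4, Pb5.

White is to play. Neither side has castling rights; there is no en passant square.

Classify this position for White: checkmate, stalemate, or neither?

neither

White to move; white king on f1.
In check: no.
Legal moves for White: Kg2, Kf2, Ke2, Ke1, bxc4, bxa4, b4.
White has 7 legal moves and is not in check → neither.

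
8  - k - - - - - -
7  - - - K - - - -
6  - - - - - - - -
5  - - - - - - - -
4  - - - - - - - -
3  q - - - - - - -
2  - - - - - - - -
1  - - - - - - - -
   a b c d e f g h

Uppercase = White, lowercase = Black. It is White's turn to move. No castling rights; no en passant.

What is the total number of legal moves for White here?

4

White to move; king on d7.
In check: no.
Legal moves: Ke8, Kd8, Ke6, Kc6.
Count: 4.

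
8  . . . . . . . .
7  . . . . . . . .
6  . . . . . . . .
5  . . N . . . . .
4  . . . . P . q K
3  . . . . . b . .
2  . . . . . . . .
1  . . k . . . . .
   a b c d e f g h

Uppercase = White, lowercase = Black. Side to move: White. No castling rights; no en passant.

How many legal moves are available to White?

White to move; king on h4.
In check: yes, from the black queen on g4.
Legal moves: none.
Count: 0.

0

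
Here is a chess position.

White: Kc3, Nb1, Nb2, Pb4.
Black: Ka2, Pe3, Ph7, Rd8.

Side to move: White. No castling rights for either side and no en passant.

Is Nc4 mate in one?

no

After Nc4: black king on a2; in check: no.
Black is not in check, so this cannot be checkmate.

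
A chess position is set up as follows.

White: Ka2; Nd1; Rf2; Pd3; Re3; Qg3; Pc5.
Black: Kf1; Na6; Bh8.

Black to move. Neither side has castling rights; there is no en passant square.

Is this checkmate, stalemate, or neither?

Black to move; black king on f1.
In check: yes, from the white rook on f2.
King squares — e1: attacked by Re3; g1: attacked by Qg3; e2: attacked by Rf2; f2: attacked by Nd1; g2: attacked by Rf2.
Legal moves for Black: none.
In check with no legal moves → checkmate.

checkmate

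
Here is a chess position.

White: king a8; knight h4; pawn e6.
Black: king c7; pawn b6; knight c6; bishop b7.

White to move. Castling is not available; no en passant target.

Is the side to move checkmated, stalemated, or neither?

checkmate

White to move; white king on a8.
In check: yes, from the black bishop on b7.
King squares — a7: attacked by Nc6; b7: attacked by Kc7; b8: attacked by Nc6.
Legal moves for White: none.
In check with no legal moves → checkmate.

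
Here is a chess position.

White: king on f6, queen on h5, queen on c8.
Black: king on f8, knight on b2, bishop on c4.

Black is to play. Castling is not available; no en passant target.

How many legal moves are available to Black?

Black to move; king on f8.
In check: yes, from the white queen on c8.
Legal moves: none.
Count: 0.

0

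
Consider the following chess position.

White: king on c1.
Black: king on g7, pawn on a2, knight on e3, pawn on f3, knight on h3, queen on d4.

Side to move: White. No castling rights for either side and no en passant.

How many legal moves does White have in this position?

0

White to move; king on c1.
In check: no.
Legal moves: none.
Count: 0.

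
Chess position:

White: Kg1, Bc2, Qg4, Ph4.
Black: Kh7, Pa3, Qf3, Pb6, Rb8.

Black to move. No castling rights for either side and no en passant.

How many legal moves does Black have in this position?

Black to move; king on h7.
In check: yes, from the white bishop on c2.
Legal moves: Kh8, Kh6, Qf5, Qe4, Qd3.
Count: 5.

5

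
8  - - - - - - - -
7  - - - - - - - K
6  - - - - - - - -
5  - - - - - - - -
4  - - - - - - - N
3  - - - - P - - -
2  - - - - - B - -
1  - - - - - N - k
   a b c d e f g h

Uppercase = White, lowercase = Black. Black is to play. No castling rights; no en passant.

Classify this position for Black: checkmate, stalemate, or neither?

Black to move; black king on h1.
In check: no.
King squares — g1: attacked by Bf2; g2: attacked by Nh4; h2: attacked by Nf1.
Legal moves for Black: none.
Not in check and no legal moves → stalemate.

stalemate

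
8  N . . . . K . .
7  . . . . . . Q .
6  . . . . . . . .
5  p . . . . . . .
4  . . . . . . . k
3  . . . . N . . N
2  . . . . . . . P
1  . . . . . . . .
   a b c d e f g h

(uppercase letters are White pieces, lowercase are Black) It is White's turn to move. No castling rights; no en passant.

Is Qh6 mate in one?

yes

After Qh6: black king on h4; in check: yes, from the white queen on h6.
King squares — g3: attacked by Ph2; h3: attacked by Qh6; g4: attacked by Ne3; g5: attacked by Nh3; h5: attacked by Qh6.
Black has no legal moves → checkmate.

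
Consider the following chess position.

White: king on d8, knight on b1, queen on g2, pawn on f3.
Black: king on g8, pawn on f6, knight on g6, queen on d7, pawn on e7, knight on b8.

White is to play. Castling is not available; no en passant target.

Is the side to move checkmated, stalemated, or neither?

checkmate

White to move; white king on d8.
In check: yes, from the black queen on d7.
King squares — c7: attacked by Qd7; d7: attacked by Nb8; e7: attacked by Ng6; c8: attacked by Qd7; e8: attacked by Qd7.
Legal moves for White: none.
In check with no legal moves → checkmate.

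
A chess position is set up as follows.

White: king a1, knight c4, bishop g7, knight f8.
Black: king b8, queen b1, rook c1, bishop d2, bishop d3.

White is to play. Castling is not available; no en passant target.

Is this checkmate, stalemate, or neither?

White to move; white king on a1.
In check: yes, from the black queen on b1.
King squares — b1: attacked by Rc1; a2: attacked by Qb1; b2: attacked by Qb1.
Legal moves for White: none.
In check with no legal moves → checkmate.

checkmate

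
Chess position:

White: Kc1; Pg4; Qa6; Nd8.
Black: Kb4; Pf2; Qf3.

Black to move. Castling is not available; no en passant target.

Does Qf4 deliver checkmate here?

After Qf4: white king on c1; in check: yes, from the black queen on f4.
White has 4 legal replies: Kc2, Kb2, Kd1, Kb1.
In check but a legal move exists → not checkmate.

no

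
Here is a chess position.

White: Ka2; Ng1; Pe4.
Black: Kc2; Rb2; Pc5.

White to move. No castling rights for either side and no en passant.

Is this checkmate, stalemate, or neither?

White to move; white king on a2.
In check: yes, from the black rook on b2.
Legal moves for White: Ka3, Ka1.
White is in check but has 2 legal moves → neither.

neither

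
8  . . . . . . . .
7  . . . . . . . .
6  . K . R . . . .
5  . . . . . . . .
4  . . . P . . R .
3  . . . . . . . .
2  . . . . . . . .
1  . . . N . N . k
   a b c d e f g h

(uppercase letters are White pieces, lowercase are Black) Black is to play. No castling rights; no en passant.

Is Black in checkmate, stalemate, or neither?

stalemate

Black to move; black king on h1.
In check: no.
King squares — g1: attacked by Rg4; g2: attacked by Rg4; h2: attacked by Nf1.
Legal moves for Black: none.
Not in check and no legal moves → stalemate.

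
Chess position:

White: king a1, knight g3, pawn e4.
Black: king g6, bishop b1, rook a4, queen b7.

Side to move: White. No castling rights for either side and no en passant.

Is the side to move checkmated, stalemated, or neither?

White to move; white king on a1.
In check: yes, from the black rook on a4.
King squares — b1: attacked by Qb7; a2: attacked by Bb1; b2: attacked by Qb7.
Legal moves for White: none.
In check with no legal moves → checkmate.

checkmate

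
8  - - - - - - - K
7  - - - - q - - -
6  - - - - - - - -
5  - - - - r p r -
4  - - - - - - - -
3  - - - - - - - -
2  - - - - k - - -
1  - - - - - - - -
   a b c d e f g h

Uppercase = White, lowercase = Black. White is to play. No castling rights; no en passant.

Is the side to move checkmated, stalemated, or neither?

White to move; white king on h8.
In check: no.
King squares — g7: attacked by Rg5; h7: attacked by Qe7; g8: attacked by Rg5.
Legal moves for White: none.
Not in check and no legal moves → stalemate.

stalemate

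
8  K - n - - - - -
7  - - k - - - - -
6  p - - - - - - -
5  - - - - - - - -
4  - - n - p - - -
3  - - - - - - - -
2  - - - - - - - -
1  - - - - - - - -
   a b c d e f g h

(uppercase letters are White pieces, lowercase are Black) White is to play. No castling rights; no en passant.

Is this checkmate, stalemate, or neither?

stalemate

White to move; white king on a8.
In check: no.
King squares — a7: attacked by Nc8; b7: attacked by Kc7; b8: attacked by Kc7.
Legal moves for White: none.
Not in check and no legal moves → stalemate.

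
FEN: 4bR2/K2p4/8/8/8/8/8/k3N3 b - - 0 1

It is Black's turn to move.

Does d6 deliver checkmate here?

no

After d6: white king on a7; in check: no.
White is not in check, so this cannot be checkmate.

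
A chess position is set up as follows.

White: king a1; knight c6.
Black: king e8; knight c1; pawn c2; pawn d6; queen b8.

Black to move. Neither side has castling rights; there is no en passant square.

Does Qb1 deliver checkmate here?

yes

After Qb1: white king on a1; in check: yes, from the black queen on b1.
King squares — b1: attacked by Pc2; a2: attacked by Qb1; b2: attacked by Qb1.
White has no legal moves → checkmate.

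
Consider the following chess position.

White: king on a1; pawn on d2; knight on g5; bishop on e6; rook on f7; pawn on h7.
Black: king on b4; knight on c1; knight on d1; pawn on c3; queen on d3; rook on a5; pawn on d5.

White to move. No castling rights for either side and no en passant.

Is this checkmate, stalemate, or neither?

checkmate

White to move; white king on a1.
In check: yes, from the black rook on a5.
King squares — b1: attacked by Qd3; a2: attacked by Nc1; b2: attacked by Nd1.
Legal moves for White: none.
In check with no legal moves → checkmate.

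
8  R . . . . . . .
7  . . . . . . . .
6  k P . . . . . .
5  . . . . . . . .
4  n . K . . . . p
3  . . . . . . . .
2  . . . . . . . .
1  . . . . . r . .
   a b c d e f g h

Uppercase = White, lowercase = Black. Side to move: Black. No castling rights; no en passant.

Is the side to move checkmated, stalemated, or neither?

neither

Black to move; black king on a6.
In check: yes, from the white rook on a8.
King squares — a5: attacked by Ra8; b5: attacked by Kc4; b6: available; a7: attacked by Pb6; b7: available.
Legal moves for Black: Kb7, Kxb6.
Black is in check but has 2 legal moves → neither.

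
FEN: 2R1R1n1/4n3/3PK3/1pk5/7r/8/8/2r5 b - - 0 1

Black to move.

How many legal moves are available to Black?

5

Black to move; king on c5.
In check: yes, from the white rook on c8.
Legal moves: Kb6, Kd4, Kb4, Nxc8, Nc6.
Count: 5.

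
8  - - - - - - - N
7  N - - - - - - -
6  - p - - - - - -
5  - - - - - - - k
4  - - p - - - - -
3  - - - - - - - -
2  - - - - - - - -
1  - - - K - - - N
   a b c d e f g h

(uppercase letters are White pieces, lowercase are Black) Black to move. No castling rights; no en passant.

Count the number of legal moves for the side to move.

Black to move; king on h5.
In check: no.
Legal moves: Kh6, Kg5, Kh4, Kg4, b5, c3.
Count: 6.

6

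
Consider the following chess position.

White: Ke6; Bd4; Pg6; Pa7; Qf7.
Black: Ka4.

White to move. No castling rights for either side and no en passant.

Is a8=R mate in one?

no

After a8=R: black king on a4; in check: yes, from the white rook on a8.
Black has 3 legal replies: Kb5, Kb4, Kb3.
In check but a legal move exists → not checkmate.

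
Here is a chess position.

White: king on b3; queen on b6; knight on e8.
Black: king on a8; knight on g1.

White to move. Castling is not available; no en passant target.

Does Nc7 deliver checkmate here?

yes

After Nc7: black king on a8; in check: yes, from the white knight on c7.
King squares — a7: attacked by Qb6; b7: attacked by Qb6; b8: attacked by Qb6.
Black has no legal moves → checkmate.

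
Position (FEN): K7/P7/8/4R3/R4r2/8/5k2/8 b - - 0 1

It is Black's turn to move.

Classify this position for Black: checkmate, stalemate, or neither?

neither

Black to move; black king on f2.
In check: no.
Legal moves for Black: Rf8+, Rf7, Rf6, Rf5, Rh4, Rg4, Re4, Rd4, Rc4, Rb4, Rxa4, Rf3, Kg3, Kf3, Kg2, Kg1, Kf1.
Black has 17 legal moves and is not in check → neither.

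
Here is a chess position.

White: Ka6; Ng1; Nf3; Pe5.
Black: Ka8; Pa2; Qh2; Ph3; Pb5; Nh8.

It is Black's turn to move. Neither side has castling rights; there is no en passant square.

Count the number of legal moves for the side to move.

Black to move; king on a8.
In check: no.
Legal moves: Nf7, Ng6, Kb8, Qxe5, Qf4, Qg3, Qg2, Qf2, Qe2, Qd2, Qc2, Qb2, Qh1, Qxg1, b4, a1=Q+, a1=R+, a1=B, a1=N.
Count: 19.

19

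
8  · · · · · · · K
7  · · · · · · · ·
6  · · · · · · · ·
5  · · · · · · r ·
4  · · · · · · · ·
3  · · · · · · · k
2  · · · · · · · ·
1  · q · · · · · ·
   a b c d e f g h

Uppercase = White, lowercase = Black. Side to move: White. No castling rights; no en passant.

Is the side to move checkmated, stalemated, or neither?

White to move; white king on h8.
In check: no.
King squares — g7: attacked by Rg5; h7: attacked by Qb1; g8: attacked by Rg5.
Legal moves for White: none.
Not in check and no legal moves → stalemate.

stalemate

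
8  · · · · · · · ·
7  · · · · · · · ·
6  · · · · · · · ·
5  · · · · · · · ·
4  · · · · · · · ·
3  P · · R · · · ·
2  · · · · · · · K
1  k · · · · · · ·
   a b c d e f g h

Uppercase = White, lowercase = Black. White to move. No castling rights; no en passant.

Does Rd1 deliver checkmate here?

After Rd1: black king on a1; in check: yes, from the white rook on d1.
Black has 2 legal replies: Kb2, Ka2.
In check but a legal move exists → not checkmate.

no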